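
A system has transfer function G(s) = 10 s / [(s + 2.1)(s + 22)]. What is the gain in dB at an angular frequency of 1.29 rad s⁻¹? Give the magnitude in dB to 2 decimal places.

-12.49 dB

|j1.29| = 1.29
|j1.29 + 2.1| = √(1.29² + 2.1²) = 2.465
|j1.29 + 22| = √(1.29² + 22²) = 22.04
|G(j1.29)| = 10 × 1.29 / (2.465 × 22.04) = 0.23751
20 log₁₀(0.23751) = -12.486 dB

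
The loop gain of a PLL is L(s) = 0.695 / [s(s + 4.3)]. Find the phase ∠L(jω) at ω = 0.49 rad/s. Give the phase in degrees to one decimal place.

-96.5°

∠(j0.49 + 4.3) = arctan(0.49/4.3) = 6.50°
∠(j0.49) = 90.00°
∠L(j0.49) = − (6.50° + 90.00°) = -96.50°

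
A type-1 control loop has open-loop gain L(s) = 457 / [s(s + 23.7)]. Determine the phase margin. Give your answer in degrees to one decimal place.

Gain crossover: |L(jω)| = 1 at ω ≈ 16 rad/s.
∠L(j16) = −90° − arctan(16/23.7) ≈ -124.00°
PM = 180° + (-124.00°) = 56.00°

56.0°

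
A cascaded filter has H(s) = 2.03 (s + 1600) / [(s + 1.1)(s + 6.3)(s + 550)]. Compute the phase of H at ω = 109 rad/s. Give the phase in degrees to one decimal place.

-183.4°

∠(j109 + 1600) = arctan(109/1600) = 3.90°
∠(j109 + 1.1) = arctan(109/1.1) = 89.42°
∠(j109 + 6.3) = arctan(109/6.3) = 86.69°
∠(j109 + 550) = arctan(109/550) = 11.21°
∠H(j109) = 3.90° − (89.42° + 86.69° + 11.21°) = -183.43°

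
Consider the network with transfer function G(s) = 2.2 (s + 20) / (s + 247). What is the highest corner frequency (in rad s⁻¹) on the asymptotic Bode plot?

Break frequencies occur at each pole and zero magnitude: 20 rad s⁻¹, 247 rad s⁻¹.
The highest is 247 rad s⁻¹.

247 rad s⁻¹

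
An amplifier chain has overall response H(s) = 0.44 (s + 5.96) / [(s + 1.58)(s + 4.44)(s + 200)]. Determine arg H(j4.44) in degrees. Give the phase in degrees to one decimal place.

∠(j4.44 + 5.96) = arctan(4.44/5.96) = 36.68°
∠(j4.44 + 1.58) = arctan(4.44/1.58) = 70.41°
∠(j4.44 + 4.44) = arctan(4.44/4.44) = 45.00°
∠(j4.44 + 200) = arctan(4.44/200) = 1.27°
∠H(j4.44) = 36.68° − (70.41° + 45.00° + 1.27°) = -80.00°

-80.0°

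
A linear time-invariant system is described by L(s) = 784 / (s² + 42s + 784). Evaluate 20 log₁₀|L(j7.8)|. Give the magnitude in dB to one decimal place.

-0.1 dB

|(j7.8)² + 42(j7.8) + 784| = |723.16 + j327.6| = 793.9
|L(j7.8)| = 784 / 793.9 = 0.98753
20 log₁₀(0.98753) = -0.11 dB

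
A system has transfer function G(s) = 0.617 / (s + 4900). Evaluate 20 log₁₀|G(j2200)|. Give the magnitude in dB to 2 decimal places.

|j2200 + 4900| = √(2200² + 4900²) = 5371
|G(j2200)| = 0.617 / 5371 = 0.00011487
20 log₁₀(0.00011487) = -78.796 dB

-78.80 dB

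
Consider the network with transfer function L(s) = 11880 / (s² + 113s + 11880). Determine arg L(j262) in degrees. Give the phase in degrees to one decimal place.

-152.5°

∠[(j262)² + 113(j262) + 11880] = ∠[-56764 + j29606] = 152.46°
∠L(j262) = −152.46° = -152.46°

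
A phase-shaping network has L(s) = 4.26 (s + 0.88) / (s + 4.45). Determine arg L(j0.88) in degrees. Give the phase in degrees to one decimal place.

∠(j0.88 + 0.88) = arctan(0.88/0.88) = 45.00°
∠(j0.88 + 4.45) = arctan(0.88/4.45) = 11.19°
∠L(j0.88) = 45.00° − 11.19° = 33.81°

33.8°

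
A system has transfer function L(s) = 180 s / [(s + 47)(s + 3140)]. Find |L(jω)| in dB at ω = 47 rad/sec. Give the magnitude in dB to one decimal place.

|j47| = 47
|j47 + 47| = √(47² + 47²) = 66.47
|j47 + 3140| = √(47² + 3140²) = 3140
|L(j47)| = 180 × 47 / (66.47 × 3140) = 0.04053
20 log₁₀(0.04053) = -27.84 dB

-27.8 dB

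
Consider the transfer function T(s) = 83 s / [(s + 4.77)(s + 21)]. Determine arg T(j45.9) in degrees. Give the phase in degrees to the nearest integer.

-59°

∠(j45.9) = 90.00°
∠(j45.9 + 4.77) = arctan(45.9/4.77) = 84.07°
∠(j45.9 + 21) = arctan(45.9/21) = 65.42°
∠T(j45.9) = 90.00° − (84.07° + 65.42°) = -59.48°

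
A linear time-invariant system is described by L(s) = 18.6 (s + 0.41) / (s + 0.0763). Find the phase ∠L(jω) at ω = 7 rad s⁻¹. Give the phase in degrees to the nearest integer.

-3°

∠(j7 + 0.41) = arctan(7/0.41) = 86.65°
∠(j7 + 0.0763) = arctan(7/0.0763) = 89.38°
∠L(j7) = 86.65° − 89.38° = -2.73°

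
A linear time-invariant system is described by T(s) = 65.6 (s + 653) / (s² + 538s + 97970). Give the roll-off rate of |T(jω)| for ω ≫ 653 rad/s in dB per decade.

-20 dB/decade

With 1 zero and 2 poles, the high-frequency asymptotic slope is 20 × (1 − 2) = -20 dB/decade.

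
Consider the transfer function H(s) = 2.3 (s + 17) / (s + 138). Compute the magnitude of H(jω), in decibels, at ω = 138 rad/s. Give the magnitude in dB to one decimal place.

|j138 + 17| = √(138² + 17²) = 139
|j138 + 138| = √(138² + 138²) = 195.2
|H(j138)| = 2.3 × 139 / 195.2 = 1.6386
20 log₁₀(1.6386) = 4.29 dB

4.3 dB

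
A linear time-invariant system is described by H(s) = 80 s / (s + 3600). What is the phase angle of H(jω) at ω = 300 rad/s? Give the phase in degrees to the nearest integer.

∠(j300) = 90.00°
∠(j300 + 3600) = arctan(300/3600) = 4.76°
∠H(j300) = 90.00° − 4.76° = 85.24°

85°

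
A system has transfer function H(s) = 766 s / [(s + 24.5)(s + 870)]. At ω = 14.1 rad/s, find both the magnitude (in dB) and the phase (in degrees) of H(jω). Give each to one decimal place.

|j14.1| = 14.1
|j14.1 + 24.5| = √(14.1² + 24.5²) = 28.27
|j14.1 + 870| = √(14.1² + 870²) = 870.1
|H(j14.1)| = 766 × 14.1 / (28.27 × 870.1) = 0.43912
20 log₁₀(0.43912) = -7.15 dB
∠(j14.1) = 90.00°
∠(j14.1 + 24.5) = arctan(14.1/24.5) = 29.92°
∠(j14.1 + 870) = arctan(14.1/870) = 0.93°
∠H(j14.1) = 90.00° − (29.92° + 0.93°) = 59.15°

|H| = -7.1 dB, ∠H = 59.2°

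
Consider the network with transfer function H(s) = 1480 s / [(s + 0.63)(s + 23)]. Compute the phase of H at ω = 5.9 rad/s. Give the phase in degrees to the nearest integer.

-8°

∠(j5.9) = 90.00°
∠(j5.9 + 0.63) = arctan(5.9/0.63) = 83.91°
∠(j5.9 + 23) = arctan(5.9/23) = 14.39°
∠H(j5.9) = 90.00° − (83.91° + 14.39°) = -8.29°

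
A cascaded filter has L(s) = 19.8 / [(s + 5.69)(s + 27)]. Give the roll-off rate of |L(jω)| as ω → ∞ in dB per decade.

With 0 zeros and 2 poles, the high-frequency asymptotic slope is 20 × (0 − 2) = -40 dB/decade.

-40 dB/decade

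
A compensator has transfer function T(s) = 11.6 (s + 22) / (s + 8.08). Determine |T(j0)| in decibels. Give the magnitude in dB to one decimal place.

30.0 dB

T(0) = 11.6 × 22 / 8.08 = 31.584
20 log₁₀(31.584) = 29.99 dB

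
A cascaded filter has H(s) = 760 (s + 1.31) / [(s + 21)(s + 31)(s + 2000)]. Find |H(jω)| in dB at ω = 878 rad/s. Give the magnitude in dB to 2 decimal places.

|j878 + 1.31| = √(878² + 1.31²) = 878
|j878 + 21| = √(878² + 21²) = 878.3
|j878 + 31| = √(878² + 31²) = 878.5
|j878 + 2000| = √(878² + 2000²) = 2184
|H(j878)| = 760 × 878 / (878.3 × 878.5 × 2184) = 0.00039594
20 log₁₀(0.00039594) = -68.047 dB

-68.05 dB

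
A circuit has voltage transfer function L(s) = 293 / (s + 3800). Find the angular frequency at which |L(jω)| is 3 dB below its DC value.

3800 rad/s

For a single-pole low-pass, the −3 dB point is at the pole: ω = 3800 rad/s.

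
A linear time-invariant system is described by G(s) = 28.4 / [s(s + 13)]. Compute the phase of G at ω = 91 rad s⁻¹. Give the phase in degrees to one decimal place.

∠(j91 + 13) = arctan(91/13) = 81.87°
∠(j91) = 90.00°
∠G(j91) = − (81.87° + 90.00°) = -171.87°

-171.9°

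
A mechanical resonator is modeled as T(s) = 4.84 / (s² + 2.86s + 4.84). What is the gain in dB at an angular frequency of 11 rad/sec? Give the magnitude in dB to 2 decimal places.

|(j11)² + 2.86(j11) + 4.84| = |-116.16 + j31.46| = 120.3
|T(j11)| = 4.84 / 120.3 = 0.040218
20 log₁₀(0.040218) = -27.912 dB

-27.91 dB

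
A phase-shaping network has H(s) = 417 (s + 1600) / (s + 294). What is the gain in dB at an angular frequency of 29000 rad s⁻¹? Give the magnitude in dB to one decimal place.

|j29000 + 1600| = √(29000² + 1600²) = 2.904e+04
|j29000 + 294| = √(29000² + 294²) = 2.9e+04
|H(j29000)| = 417 × 2.904e+04 / 2.9e+04 = 417.61
20 log₁₀(417.61) = 52.42 dB

52.4 dB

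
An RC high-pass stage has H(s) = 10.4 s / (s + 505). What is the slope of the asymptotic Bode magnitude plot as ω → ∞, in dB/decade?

0 dB/decade

With 1 zero and 1 pole, the high-frequency asymptotic slope is 20 × (1 − 1) = 0 dB/decade.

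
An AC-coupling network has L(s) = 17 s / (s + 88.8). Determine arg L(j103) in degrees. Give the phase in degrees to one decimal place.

40.8°

∠(j103) = 90.00°
∠(j103 + 88.8) = arctan(103/88.8) = 49.23°
∠L(j103) = 90.00° − 49.23° = 40.77°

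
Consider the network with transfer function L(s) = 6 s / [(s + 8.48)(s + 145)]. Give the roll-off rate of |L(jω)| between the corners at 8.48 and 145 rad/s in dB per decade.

In this band the factors already past their corner are: 1 differentiator zero, pole at 8.48; net slope = 0 dB/decade.

0 dB/decade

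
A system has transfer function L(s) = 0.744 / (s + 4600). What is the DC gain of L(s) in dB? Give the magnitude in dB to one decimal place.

-75.8 dB

L(0) = 0.744 / 4600 = 0.00016174
20 log₁₀(0.00016174) = -75.82 dB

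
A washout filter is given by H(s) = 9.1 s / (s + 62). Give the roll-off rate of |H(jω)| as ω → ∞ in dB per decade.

With 1 zero and 1 pole, the high-frequency asymptotic slope is 20 × (1 − 1) = 0 dB/decade.

0 dB/decade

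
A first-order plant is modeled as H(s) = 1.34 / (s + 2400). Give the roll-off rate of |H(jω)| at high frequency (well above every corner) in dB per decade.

With 0 zeros and 1 pole, the high-frequency asymptotic slope is 20 × (0 − 1) = -20 dB/decade.

-20 dB/decade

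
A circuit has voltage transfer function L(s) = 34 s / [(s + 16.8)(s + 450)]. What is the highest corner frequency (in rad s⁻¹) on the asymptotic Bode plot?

Break frequencies occur at each pole and zero magnitude: 16.8 rad s⁻¹, 450 rad s⁻¹.
The highest is 450 rad s⁻¹.

450 rad s⁻¹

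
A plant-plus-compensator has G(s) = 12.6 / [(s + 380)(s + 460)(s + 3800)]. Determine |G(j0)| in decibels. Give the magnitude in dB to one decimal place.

G(0) = 12.6 / (380 × 460 × 3800) = 1.8969e-08
20 log₁₀(1.8969e-08) = -154.44 dB

-154.4 dB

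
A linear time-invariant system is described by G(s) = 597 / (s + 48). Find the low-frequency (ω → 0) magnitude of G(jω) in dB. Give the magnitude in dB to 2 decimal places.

G(0) = 597 / 48 = 12.438
20 log₁₀(12.438) = 21.895 dB

21.89 dB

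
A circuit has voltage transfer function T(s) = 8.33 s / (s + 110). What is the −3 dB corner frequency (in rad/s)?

110 rad/s

For a single-pole high-pass, the −3 dB point is at the pole: ω = 110 rad/s.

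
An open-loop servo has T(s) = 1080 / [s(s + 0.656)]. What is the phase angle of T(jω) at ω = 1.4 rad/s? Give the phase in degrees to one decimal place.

∠(j1.4 + 0.656) = arctan(1.4/0.656) = 64.89°
∠(j1.4) = 90.00°
∠T(j1.4) = − (64.89° + 90.00°) = -154.89°

-154.9°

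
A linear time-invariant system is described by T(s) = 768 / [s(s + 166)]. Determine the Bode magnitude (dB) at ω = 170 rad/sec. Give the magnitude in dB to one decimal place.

|j170 + 166| = √(170² + 166²) = 237.6
|j170| = 170
|T(j170)| = 768 / (237.6 × 170) = 0.019013
20 log₁₀(0.019013) = -34.42 dB

-34.4 dB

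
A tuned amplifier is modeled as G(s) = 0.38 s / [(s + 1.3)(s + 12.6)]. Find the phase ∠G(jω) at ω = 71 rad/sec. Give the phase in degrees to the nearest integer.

∠(j71) = 90.00°
∠(j71 + 1.3) = arctan(71/1.3) = 88.95°
∠(j71 + 12.6) = arctan(71/12.6) = 79.94°
∠G(j71) = 90.00° − (88.95° + 79.94°) = -78.89°

-79°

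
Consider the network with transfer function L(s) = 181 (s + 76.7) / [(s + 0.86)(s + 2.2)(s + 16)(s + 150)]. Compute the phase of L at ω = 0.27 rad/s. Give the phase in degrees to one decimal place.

∠(j0.27 + 76.7) = arctan(0.27/76.7) = 0.20°
∠(j0.27 + 0.86) = arctan(0.27/0.86) = 17.43°
∠(j0.27 + 2.2) = arctan(0.27/2.2) = 7.00°
∠(j0.27 + 16) = arctan(0.27/16) = 0.97°
∠(j0.27 + 150) = arctan(0.27/150) = 0.10°
∠L(j0.27) = 0.20° − (17.43° + 7.00° + 0.97° + 0.10°) = -25.29°

-25.3°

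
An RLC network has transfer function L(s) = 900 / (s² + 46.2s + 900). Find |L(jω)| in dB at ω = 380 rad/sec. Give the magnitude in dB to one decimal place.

-44.1 dB

|(j380)² + 46.2(j380) + 900| = |-1.435e+05 + j17556| = 1.446e+05
|L(j380)| = 900 / 1.446e+05 = 0.0062254
20 log₁₀(0.0062254) = -44.12 dB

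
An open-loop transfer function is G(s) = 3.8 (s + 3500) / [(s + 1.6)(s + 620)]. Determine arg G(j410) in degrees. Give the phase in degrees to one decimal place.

∠(j410 + 3500) = arctan(410/3500) = 6.68°
∠(j410 + 1.6) = arctan(410/1.6) = 89.78°
∠(j410 + 620) = arctan(410/620) = 33.48°
∠G(j410) = 6.68° − (89.78° + 33.48°) = -116.57°

-116.6°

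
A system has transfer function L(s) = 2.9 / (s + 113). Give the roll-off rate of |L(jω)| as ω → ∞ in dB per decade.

With 0 zeros and 1 pole, the high-frequency asymptotic slope is 20 × (0 − 1) = -20 dB/decade.

-20 dB/decade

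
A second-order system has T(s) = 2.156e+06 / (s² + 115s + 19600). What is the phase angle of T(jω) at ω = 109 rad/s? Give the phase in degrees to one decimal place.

-58.4°

∠[(j109)² + 115(j109) + 19600] = ∠[7719 + j12535] = 58.38°
∠T(j109) = −58.38° = -58.38°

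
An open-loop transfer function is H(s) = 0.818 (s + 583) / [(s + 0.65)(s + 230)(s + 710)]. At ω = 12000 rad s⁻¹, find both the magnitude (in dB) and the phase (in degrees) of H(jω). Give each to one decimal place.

|j12000 + 583| = √(12000² + 583²) = 1.201e+04
|j12000 + 0.65| = √(12000² + 0.65²) = 1.2e+04
|j12000 + 230| = √(12000² + 230²) = 1.2e+04
|j12000 + 710| = √(12000² + 710²) = 1.202e+04
|H(j12000)| = 0.818 × 1.201e+04 / (1.2e+04 × 1.2e+04 × 1.202e+04) = 5.6763e-09
20 log₁₀(5.6763e-09) = -164.92 dB
∠(j12000 + 583) = arctan(12000/583) = 87.22°
∠(j12000 + 0.65) = arctan(12000/0.65) = 90.00°
∠(j12000 + 230) = arctan(12000/230) = 88.90°
∠(j12000 + 710) = arctan(12000/710) = 86.61°
∠H(j12000) = 87.22° − (90.00° + 88.90° + 86.61°) = -178.29°

|H| = -164.9 dB, ∠H = -178.3°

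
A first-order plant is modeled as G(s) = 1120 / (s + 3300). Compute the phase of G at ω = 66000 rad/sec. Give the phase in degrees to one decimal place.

-87.1°

∠(j66000 + 3300) = arctan(66000/3300) = 87.14°
∠G(j66000) = −87.14° = -87.14°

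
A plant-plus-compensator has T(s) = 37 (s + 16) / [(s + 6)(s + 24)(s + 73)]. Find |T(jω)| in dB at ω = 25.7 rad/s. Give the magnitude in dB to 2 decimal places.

-36.14 dB

|j25.7 + 16| = √(25.7² + 16²) = 30.27
|j25.7 + 6| = √(25.7² + 6²) = 26.39
|j25.7 + 24| = √(25.7² + 24²) = 35.16
|j25.7 + 73| = √(25.7² + 73²) = 77.39
|T(j25.7)| = 37 × 30.27 / (26.39 × 35.16 × 77.39) = 0.015596
20 log₁₀(0.015596) = -36.140 dB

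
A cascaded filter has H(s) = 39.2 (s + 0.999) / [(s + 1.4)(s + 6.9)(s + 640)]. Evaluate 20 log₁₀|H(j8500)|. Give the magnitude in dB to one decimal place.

-125.3 dB

|j8500 + 0.999| = √(8500² + 0.999²) = 8500
|j8500 + 1.4| = √(8500² + 1.4²) = 8500
|j8500 + 6.9| = √(8500² + 6.9²) = 8500
|j8500 + 640| = √(8500² + 640²) = 8524
|H(j8500)| = 39.2 × 8500 / (8500 × 8500 × 8524) = 5.4103e-07
20 log₁₀(5.4103e-07) = -125.34 dB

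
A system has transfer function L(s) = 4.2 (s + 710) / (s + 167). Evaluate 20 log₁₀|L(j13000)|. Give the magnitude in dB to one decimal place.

12.5 dB

|j13000 + 710| = √(13000² + 710²) = 1.302e+04
|j13000 + 167| = √(13000² + 167²) = 1.3e+04
|L(j13000)| = 4.2 × 1.302e+04 / 1.3e+04 = 4.2059
20 log₁₀(4.2059) = 12.48 dB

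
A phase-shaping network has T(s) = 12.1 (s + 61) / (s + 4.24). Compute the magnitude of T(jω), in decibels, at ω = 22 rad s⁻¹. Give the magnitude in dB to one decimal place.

30.9 dB

|j22 + 61| = √(22² + 61²) = 64.85
|j22 + 4.24| = √(22² + 4.24²) = 22.4
|T(j22)| = 12.1 × 64.85 / 22.4 = 35.021
20 log₁₀(35.021) = 30.89 dB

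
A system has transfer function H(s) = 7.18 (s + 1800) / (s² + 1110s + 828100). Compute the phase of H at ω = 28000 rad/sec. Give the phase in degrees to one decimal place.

∠(j28000 + 1800) = arctan(28000/1800) = 86.32°
∠[(j28000)² + 1110(j28000) + 828100] = ∠[-7.8317e+08 + j3.108e+07] = 177.73°
∠H(j28000) = 86.32° − 177.73° = -91.41°

-91.4°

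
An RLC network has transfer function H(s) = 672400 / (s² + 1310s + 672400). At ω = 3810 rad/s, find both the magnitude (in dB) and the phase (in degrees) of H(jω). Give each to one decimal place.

|(j3810)² + 1310(j3810) + 672400| = |-1.3844e+07 + j4.9911e+06| = 1.472e+07
|H(j3810)| = 672400 / 1.472e+07 = 0.045692
20 log₁₀(0.045692) = -26.80 dB
∠[(j3810)² + 1310(j3810) + 672400] = ∠[-1.3844e+07 + j4.9911e+06] = 160.17°
∠H(j3810) = −160.17° = -160.17°

|H| = -26.8 dB, ∠H = -160.2°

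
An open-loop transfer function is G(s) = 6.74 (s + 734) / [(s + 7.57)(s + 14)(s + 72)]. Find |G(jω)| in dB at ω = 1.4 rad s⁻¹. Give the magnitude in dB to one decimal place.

|j1.4 + 734| = √(1.4² + 734²) = 734
|j1.4 + 7.57| = √(1.4² + 7.57²) = 7.698
|j1.4 + 14| = √(1.4² + 14²) = 14.07
|j1.4 + 72| = √(1.4² + 72²) = 72.01
|G(j1.4)| = 6.74 × 734 / (7.698 × 14.07 × 72.01) = 0.63424
20 log₁₀(0.63424) = -3.95 dB

-4.0 dB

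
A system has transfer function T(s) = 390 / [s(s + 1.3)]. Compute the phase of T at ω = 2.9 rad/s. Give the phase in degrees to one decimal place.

-155.9 deg

∠(j2.9 + 1.3) = arctan(2.9/1.3) = 65.85°
∠(j2.9) = 90.00°
∠T(j2.9) = − (65.85° + 90.00°) = -155.85°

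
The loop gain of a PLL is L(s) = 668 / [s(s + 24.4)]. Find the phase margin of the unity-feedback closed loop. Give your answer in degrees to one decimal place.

Gain crossover: |L(jω)| = 1 at ω ≈ 20.8 rad/s.
∠L(j20.8) = −90° − arctan(20.8/24.4) ≈ -130.48°
PM = 180° + (-130.48°) = 49.52°

49.5°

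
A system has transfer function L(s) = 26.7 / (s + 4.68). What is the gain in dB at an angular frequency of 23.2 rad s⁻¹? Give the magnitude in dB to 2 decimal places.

1.05 dB

|j23.2 + 4.68| = √(23.2² + 4.68²) = 23.67
|L(j23.2)| = 26.7 / 23.67 = 1.1281
20 log₁₀(1.1281) = 1.047 dB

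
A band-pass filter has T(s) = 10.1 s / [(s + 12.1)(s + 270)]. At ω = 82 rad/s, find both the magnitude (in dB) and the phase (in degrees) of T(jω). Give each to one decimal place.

|T| = -29.0 dB, ∠T = -8.5°

|j82| = 82
|j82 + 12.1| = √(82² + 12.1²) = 82.89
|j82 + 270| = √(82² + 270²) = 282.2
|T(j82)| = 10.1 × 82 / (82.89 × 282.2) = 0.03541
20 log₁₀(0.03541) = -29.02 dB
∠(j82) = 90.00°
∠(j82 + 12.1) = arctan(82/12.1) = 81.61°
∠(j82 + 270) = arctan(82/270) = 16.89°
∠T(j82) = 90.00° − (81.61° + 16.89°) = -8.50°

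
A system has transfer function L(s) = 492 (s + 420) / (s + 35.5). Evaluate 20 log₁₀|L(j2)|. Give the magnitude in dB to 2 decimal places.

75.29 dB

|j2 + 420| = √(2² + 420²) = 420
|j2 + 35.5| = √(2² + 35.5²) = 35.56
|L(j2)| = 492 × 420 / 35.56 = 5811.7
20 log₁₀(5811.7) = 75.286 dB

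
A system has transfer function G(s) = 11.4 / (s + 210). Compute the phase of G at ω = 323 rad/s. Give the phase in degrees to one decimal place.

∠(j323 + 210) = arctan(323/210) = 56.97°
∠G(j323) = −56.97° = -56.97°

-57.0°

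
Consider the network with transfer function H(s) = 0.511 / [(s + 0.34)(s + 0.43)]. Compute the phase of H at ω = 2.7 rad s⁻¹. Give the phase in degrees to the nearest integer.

∠(j2.7 + 0.34) = arctan(2.7/0.34) = 82.82°
∠(j2.7 + 0.43) = arctan(2.7/0.43) = 80.95°
∠H(j2.7) = − (82.82° + 80.95°) = -163.77°

-164°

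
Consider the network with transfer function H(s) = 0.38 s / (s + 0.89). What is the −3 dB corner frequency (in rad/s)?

For a single-pole high-pass, the −3 dB point is at the pole: ω = 0.89 rad/s.

0.89 rad/s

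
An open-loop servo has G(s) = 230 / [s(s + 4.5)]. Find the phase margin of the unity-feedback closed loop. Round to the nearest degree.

Gain crossover: |G(jω)| = 1 at ω ≈ 14.8 rad/s.
∠G(j14.8) = −90° − arctan(14.8/4.5) ≈ -163.13°
PM = 180° + (-163.13°) = 16.87°

17 deg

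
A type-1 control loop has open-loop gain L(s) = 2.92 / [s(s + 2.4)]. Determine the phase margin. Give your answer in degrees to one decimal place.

Gain crossover: |L(jω)| = 1 at ω ≈ 1.11 rad/s.
∠L(j1.11) = −90° − arctan(1.11/2.4) ≈ -114.72°
PM = 180° + (-114.72°) = 65.28°

65.3 deg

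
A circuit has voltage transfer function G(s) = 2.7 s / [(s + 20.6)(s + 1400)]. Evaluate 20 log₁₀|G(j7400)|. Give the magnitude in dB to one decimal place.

|j7400| = 7400
|j7400 + 20.6| = √(7400² + 20.6²) = 7400
|j7400 + 1400| = √(7400² + 1400²) = 7531
|G(j7400)| = 2.7 × 7400 / (7400 × 7531) = 0.0003585
20 log₁₀(0.0003585) = -68.91 dB

-68.9 dB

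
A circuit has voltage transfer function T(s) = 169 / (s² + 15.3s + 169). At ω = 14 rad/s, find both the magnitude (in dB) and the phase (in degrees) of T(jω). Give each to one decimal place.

|(j14)² + 15.3(j14) + 169| = |-27 + j214.2| = 215.9
|T(j14)| = 169 / 215.9 = 0.78279
20 log₁₀(0.78279) = -2.13 dB
∠[(j14)² + 15.3(j14) + 169] = ∠[-27 + j214.2] = 97.18°
∠T(j14) = −97.18° = -97.18°

|T| = -2.1 dB, ∠T = -97.2°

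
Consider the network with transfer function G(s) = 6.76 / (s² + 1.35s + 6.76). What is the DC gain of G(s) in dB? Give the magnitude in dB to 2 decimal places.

G(0) = 6.76 / 6.76 = 1
20 log₁₀(1) = 0.000 dB

0.00 dB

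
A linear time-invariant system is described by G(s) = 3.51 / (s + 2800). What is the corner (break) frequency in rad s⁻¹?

The single real pole at s = −2800 gives a corner at ω = 2800 rad s⁻¹.

2800 rad s⁻¹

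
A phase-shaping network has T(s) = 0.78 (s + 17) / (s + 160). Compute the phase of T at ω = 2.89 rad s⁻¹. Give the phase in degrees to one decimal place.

8.6°

∠(j2.89 + 17) = arctan(2.89/17) = 9.65°
∠(j2.89 + 160) = arctan(2.89/160) = 1.03°
∠T(j2.89) = 9.65° − 1.03° = 8.61°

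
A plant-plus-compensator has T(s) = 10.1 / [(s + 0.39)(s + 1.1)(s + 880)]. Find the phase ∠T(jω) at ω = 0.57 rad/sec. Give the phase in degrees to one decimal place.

∠(j0.57 + 0.39) = arctan(0.57/0.39) = 55.62°
∠(j0.57 + 1.1) = arctan(0.57/1.1) = 27.39°
∠(j0.57 + 880) = arctan(0.57/880) = 0.04°
∠T(j0.57) = − (55.62° + 27.39° + 0.04°) = -83.05°

-83.0 deg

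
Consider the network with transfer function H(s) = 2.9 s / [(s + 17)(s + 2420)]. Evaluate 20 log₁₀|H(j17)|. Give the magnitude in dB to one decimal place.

|j17| = 17
|j17 + 17| = √(17² + 17²) = 24.04
|j17 + 2420| = √(17² + 2420²) = 2420
|H(j17)| = 2.9 × 17 / (24.04 × 2420) = 0.00084734
20 log₁₀(0.00084734) = -61.44 dB

-61.4 dB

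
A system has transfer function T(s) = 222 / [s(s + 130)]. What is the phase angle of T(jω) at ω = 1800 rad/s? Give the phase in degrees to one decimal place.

∠(j1800 + 130) = arctan(1800/130) = 85.87°
∠(j1800) = 90.00°
∠T(j1800) = − (85.87° + 90.00°) = -175.87°

-175.9°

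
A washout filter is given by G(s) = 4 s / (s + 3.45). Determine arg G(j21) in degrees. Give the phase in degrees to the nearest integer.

∠(j21) = 90.00°
∠(j21 + 3.45) = arctan(21/3.45) = 80.67°
∠G(j21) = 90.00° − 80.67° = 9.33°

9°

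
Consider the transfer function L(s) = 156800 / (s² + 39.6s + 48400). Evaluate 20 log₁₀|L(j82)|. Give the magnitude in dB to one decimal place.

|(j82)² + 39.6(j82) + 48400| = |41676 + j3247.2| = 4.18e+04
|L(j82)| = 156800 / 4.18e+04 = 3.751
20 log₁₀(3.751) = 11.48 dB

11.5 dB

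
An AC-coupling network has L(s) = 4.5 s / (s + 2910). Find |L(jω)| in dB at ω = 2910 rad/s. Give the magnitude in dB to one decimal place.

10.1 dB

|j2910| = 2910
|j2910 + 2910| = √(2910² + 2910²) = 4115
|L(j2910)| = 4.5 × 2910 / 4115 = 3.182
20 log₁₀(3.182) = 10.05 dB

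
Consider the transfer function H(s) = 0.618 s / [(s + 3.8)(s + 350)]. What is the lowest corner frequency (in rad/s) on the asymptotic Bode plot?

Break frequencies occur at each pole and zero magnitude: 3.8 rad/s, 350 rad/s.
The lowest is 3.8 rad/s.

3.8 rad/s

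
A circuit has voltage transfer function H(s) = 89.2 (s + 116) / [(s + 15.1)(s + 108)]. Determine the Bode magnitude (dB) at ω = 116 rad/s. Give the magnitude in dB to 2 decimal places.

-2.06 dB

|j116 + 116| = √(116² + 116²) = 164
|j116 + 15.1| = √(116² + 15.1²) = 117
|j116 + 108| = √(116² + 108²) = 158.5
|H(j116)| = 89.2 × 164 / (117 × 158.5) = 0.78926
20 log₁₀(0.78926) = -2.056 dB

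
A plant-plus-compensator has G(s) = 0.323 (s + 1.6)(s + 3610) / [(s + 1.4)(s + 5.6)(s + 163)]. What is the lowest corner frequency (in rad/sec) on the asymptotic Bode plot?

1.4 rad/sec

Break frequencies occur at each pole and zero magnitude: 1.4 rad/sec, 1.6 rad/sec, 5.6 rad/sec, 163 rad/sec, 3610 rad/sec.
The lowest is 1.4 rad/sec.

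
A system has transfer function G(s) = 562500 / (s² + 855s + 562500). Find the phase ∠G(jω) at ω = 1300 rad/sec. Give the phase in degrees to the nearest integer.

∠[(j1300)² + 855(j1300) + 562500] = ∠[-1.1275e+06 + j1.1115e+06] = 135.41°
∠G(j1300) = −135.41° = -135.41°

-135°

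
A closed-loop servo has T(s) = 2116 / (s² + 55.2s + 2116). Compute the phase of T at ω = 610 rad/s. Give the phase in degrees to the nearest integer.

∠[(j610)² + 55.2(j610) + 2116] = ∠[-3.6998e+05 + j33672] = 174.80°
∠T(j610) = −174.80° = -174.80°

-175 deg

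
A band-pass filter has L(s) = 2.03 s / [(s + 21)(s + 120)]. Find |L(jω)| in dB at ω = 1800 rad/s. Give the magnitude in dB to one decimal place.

-59.0 dB

|j1800| = 1800
|j1800 + 21| = √(1800² + 21²) = 1800
|j1800 + 120| = √(1800² + 120²) = 1804
|L(j1800)| = 2.03 × 1800 / (1800 × 1804) = 0.0011252
20 log₁₀(0.0011252) = -58.98 dB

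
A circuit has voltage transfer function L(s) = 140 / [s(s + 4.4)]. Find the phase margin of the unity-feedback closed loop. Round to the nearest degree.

21°

Gain crossover: |L(jω)| = 1 at ω ≈ 11.4 rad/s.
∠L(j11.4) = −90° − arctan(11.4/4.4) ≈ -158.95°
PM = 180° + (-158.95°) = 21.05°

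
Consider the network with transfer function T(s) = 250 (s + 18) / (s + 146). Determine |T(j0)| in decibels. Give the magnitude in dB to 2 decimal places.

29.78 dB

T(0) = 250 × 18 / 146 = 30.822
20 log₁₀(30.822) = 29.777 dB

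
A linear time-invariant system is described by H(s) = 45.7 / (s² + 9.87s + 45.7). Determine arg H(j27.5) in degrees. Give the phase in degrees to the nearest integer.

-159°

∠[(j27.5)² + 9.87(j27.5) + 45.7] = ∠[-710.55 + j271.42] = 159.09°
∠H(j27.5) = −159.09° = -159.09°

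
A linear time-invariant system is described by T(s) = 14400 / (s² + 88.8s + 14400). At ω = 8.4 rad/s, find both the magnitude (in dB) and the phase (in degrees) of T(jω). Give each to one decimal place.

|(j8.4)² + 88.8(j8.4) + 14400| = |14329 + j745.92| = 1.435e+04
|T(j8.4)| = 14400 / 1.435e+04 = 1.0036
20 log₁₀(1.0036) = 0.03 dB
∠[(j8.4)² + 88.8(j8.4) + 14400] = ∠[14329 + j745.92] = 2.98°
∠T(j8.4) = −2.98° = -2.98°

|T| = 0.0 dB, ∠T = -3.0°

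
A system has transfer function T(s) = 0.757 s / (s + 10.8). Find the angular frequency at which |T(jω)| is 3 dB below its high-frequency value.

10.8 rad s⁻¹

For a single-pole high-pass, the −3 dB point is at the pole: ω = 10.8 rad s⁻¹.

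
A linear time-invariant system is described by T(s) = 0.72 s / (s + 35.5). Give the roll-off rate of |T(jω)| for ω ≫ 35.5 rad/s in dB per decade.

With 1 zero and 1 pole, the high-frequency asymptotic slope is 20 × (1 − 1) = 0 dB/decade.

0 dB/decade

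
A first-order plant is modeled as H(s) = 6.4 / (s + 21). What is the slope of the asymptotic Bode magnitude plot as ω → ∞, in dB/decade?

With 0 zeros and 1 pole, the high-frequency asymptotic slope is 20 × (0 − 1) = -20 dB/decade.

-20 dB/decade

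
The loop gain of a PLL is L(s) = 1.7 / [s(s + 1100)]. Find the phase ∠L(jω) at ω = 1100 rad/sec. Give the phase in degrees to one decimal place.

∠(j1100 + 1100) = arctan(1100/1100) = 45.00°
∠(j1100) = 90.00°
∠L(j1100) = − (45.00° + 90.00°) = -135.00°

-135.0°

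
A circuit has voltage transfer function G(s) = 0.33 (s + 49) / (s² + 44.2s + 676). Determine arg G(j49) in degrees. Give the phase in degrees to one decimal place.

-83.5°

∠(j49 + 49) = arctan(49/49) = 45.00°
∠[(j49)² + 44.2(j49) + 676] = ∠[-1725 + j2165.8] = 128.54°
∠G(j49) = 45.00° − 128.54° = -83.54°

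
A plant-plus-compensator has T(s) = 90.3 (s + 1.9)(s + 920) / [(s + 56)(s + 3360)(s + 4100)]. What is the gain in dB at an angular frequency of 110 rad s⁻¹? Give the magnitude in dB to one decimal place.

|j110 + 1.9| = √(110² + 1.9²) = 110
|j110 + 920| = √(110² + 920²) = 926.6
|j110 + 56| = √(110² + 56²) = 123.4
|j110 + 3360| = √(110² + 3360²) = 3362
|j110 + 4100| = √(110² + 4100²) = 4101
|T(j110)| = 90.3 × 110 × 926.6 / (123.4 × 3362 × 4101) = 0.0054084
20 log₁₀(0.0054084) = -45.34 dB

-45.3 dB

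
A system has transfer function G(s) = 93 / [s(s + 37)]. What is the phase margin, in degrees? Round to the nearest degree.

Gain crossover: |G(jω)| = 1 at ω ≈ 2.51 rad/sec.
∠G(j2.51) = −90° − arctan(2.51/37) ≈ -93.88°
PM = 180° + (-93.88°) = 86.12°

86 deg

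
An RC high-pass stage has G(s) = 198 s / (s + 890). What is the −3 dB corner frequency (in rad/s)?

For a single-pole high-pass, the −3 dB point is at the pole: ω = 890 rad/s.

890 rad/s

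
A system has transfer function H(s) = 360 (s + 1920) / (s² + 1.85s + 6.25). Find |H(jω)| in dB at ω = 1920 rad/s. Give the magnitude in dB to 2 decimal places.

|j1920 + 1920| = √(1920² + 1920²) = 2715
|(j1920)² + 1.85(j1920) + 6.25| = |-3.6864e+06 + j3552| = 3.686e+06
|H(j1920)| = 360 × 2715 / 3.686e+06 = 0.26517
20 log₁₀(0.26517) = -11.530 dB

-11.53 dB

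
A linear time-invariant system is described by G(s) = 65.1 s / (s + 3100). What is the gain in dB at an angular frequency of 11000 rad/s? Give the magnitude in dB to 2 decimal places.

|j11000| = 1.1e+04
|j11000 + 3100| = √(11000² + 3100²) = 1.143e+04
|G(j11000)| = 65.1 × 1.1e+04 / 1.143e+04 = 62.659
20 log₁₀(62.659) = 35.940 dB

35.94 dB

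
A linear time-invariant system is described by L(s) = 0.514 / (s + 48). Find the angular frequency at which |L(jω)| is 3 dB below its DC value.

48 rad/s

For a single-pole low-pass, the −3 dB point is at the pole: ω = 48 rad/s.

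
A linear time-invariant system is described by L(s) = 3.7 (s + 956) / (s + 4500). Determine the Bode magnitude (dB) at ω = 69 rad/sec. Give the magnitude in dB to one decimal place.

|j69 + 956| = √(69² + 956²) = 958.5
|j69 + 4500| = √(69² + 4500²) = 4501
|L(j69)| = 3.7 × 958.5 / 4501 = 0.788
20 log₁₀(0.788) = -2.07 dB

-2.1 dB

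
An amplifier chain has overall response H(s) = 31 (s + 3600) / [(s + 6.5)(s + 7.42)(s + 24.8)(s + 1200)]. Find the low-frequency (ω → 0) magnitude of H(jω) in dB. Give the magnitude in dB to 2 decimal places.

-22.19 dB

H(0) = 31 × 3600 / (6.5 × 7.42 × 24.8 × 1200) = 0.077752
20 log₁₀(0.077752) = -22.186 dB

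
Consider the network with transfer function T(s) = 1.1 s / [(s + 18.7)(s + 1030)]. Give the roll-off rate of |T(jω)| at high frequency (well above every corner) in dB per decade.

With 1 zero and 2 poles, the high-frequency asymptotic slope is 20 × (1 − 2) = -20 dB/decade.

-20 dB/decade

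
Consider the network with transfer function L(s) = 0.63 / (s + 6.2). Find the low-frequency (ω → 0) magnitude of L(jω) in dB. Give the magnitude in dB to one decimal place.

L(0) = 0.63 / 6.2 = 0.10161
20 log₁₀(0.10161) = -19.86 dB

-19.9 dB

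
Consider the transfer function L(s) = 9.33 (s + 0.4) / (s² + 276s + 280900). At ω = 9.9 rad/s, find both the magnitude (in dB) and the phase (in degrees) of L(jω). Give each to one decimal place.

|L| = -69.7 dB, ∠L = 87.1°

|j9.9 + 0.4| = √(9.9² + 0.4²) = 9.908
|(j9.9)² + 276(j9.9) + 280900| = |2.808e+05 + j2732.4| = 2.808e+05
|L(j9.9)| = 9.33 × 9.908 / 2.808e+05 = 0.00032919
20 log₁₀(0.00032919) = -69.65 dB
∠(j9.9 + 0.4) = arctan(9.9/0.4) = 87.69°
∠[(j9.9)² + 276(j9.9) + 280900] = ∠[2.808e+05 + j2732.4] = 0.56°
∠L(j9.9) = 87.69° − 0.56° = 87.13°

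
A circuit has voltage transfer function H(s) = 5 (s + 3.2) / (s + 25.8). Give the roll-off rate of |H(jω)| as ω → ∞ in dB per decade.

0 dB/decade

With 1 zero and 1 pole, the high-frequency asymptotic slope is 20 × (1 − 1) = 0 dB/decade.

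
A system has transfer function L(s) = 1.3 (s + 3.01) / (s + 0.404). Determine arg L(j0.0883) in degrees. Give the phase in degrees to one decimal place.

-10.6 deg

∠(j0.0883 + 3.01) = arctan(0.0883/3.01) = 1.68°
∠(j0.0883 + 0.404) = arctan(0.0883/0.404) = 12.33°
∠L(j0.0883) = 1.68° − 12.33° = -10.65°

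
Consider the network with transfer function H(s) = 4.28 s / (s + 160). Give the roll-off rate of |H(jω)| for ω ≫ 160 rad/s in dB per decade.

0 dB/decade

With 1 zero and 1 pole, the high-frequency asymptotic slope is 20 × (1 − 1) = 0 dB/decade.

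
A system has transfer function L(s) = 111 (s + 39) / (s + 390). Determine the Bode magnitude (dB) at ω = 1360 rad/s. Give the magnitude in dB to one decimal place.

40.6 dB

|j1360 + 39| = √(1360² + 39²) = 1361
|j1360 + 390| = √(1360² + 390²) = 1415
|L(j1360)| = 111 × 1361 / 1415 = 106.74
20 log₁₀(106.74) = 40.57 dB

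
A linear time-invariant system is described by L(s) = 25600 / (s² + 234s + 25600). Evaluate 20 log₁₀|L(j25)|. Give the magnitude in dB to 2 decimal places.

|(j25)² + 234(j25) + 25600| = |24975 + j5850| = 2.565e+04
|L(j25)| = 25600 / 2.565e+04 = 0.99801
20 log₁₀(0.99801) = -0.017 dB

-0.02 dB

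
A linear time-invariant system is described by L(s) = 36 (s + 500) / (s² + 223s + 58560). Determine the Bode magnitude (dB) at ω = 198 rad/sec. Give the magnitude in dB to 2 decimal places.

-7.92 dB

|j198 + 500| = √(198² + 500²) = 537.8
|(j198)² + 223(j198) + 58560| = |19356 + j44154| = 4.821e+04
|L(j198)| = 36 × 537.8 / 4.821e+04 = 0.40157
20 log₁₀(0.40157) = -7.925 dB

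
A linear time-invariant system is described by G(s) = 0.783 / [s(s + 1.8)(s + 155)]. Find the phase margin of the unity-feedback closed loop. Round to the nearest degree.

90°

Gain crossover: |G(jω)| = 1 at ω ≈ 0.00281 rad/sec.
∠G(j0.00281) = −90° − arctan(0.00281/1.8) − arctan(0.00281/155) ≈ -90.09°
PM = 180° + (-90.09°) = 89.91°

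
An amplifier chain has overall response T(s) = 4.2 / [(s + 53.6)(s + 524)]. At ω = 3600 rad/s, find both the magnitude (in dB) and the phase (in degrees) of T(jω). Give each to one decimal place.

|j3600 + 53.6| = √(3600² + 53.6²) = 3600
|j3600 + 524| = √(3600² + 524²) = 3638
|T(j3600)| = 4.2 / (3600 × 3638) = 3.2066e-07
20 log₁₀(3.2066e-07) = -129.88 dB
∠(j3600 + 53.6) = arctan(3600/53.6) = 89.15°
∠(j3600 + 524) = arctan(3600/524) = 81.72°
∠T(j3600) = − (89.15° + 81.72°) = -170.87°

|T| = -129.9 dB, ∠T = -170.9°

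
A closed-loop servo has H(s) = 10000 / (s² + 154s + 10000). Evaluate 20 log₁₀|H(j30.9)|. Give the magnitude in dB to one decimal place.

-0.2 dB

|(j30.9)² + 154(j30.9) + 10000| = |9045.2 + j4758.6| = 1.022e+04
|H(j30.9)| = 10000 / 1.022e+04 = 0.97842
20 log₁₀(0.97842) = -0.19 dB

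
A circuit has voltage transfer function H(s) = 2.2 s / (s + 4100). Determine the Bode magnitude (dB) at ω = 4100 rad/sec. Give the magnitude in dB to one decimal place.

|j4100| = 4100
|j4100 + 4100| = √(4100² + 4100²) = 5798
|H(j4100)| = 2.2 × 4100 / 5798 = 1.5556
20 log₁₀(1.5556) = 3.84 dB

3.8 dB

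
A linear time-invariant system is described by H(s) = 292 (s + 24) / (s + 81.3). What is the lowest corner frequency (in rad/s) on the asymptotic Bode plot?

Break frequencies occur at each pole and zero magnitude: 24 rad/s, 81.3 rad/s.
The lowest is 24 rad/s.

24 rad/s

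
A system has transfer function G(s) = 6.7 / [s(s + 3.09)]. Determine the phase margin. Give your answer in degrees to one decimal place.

59.0°

Gain crossover: |G(jω)| = 1 at ω ≈ 1.86 rad/s.
∠G(j1.86) = −90° − arctan(1.86/3.09) ≈ -121.02°
PM = 180° + (-121.02°) = 58.98°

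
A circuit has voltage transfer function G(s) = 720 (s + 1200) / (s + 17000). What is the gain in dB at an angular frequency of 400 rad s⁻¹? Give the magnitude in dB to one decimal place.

34.6 dB

|j400 + 1200| = √(400² + 1200²) = 1265
|j400 + 17000| = √(400² + 17000²) = 1.7e+04
|G(j400)| = 720 × 1265 / 1.7e+04 = 53.558
20 log₁₀(53.558) = 34.58 dB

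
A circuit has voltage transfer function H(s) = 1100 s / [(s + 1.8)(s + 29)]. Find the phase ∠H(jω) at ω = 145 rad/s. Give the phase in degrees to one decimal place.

-78.0°

∠(j145) = 90.00°
∠(j145 + 1.8) = arctan(145/1.8) = 89.29°
∠(j145 + 29) = arctan(145/29) = 78.69°
∠H(j145) = 90.00° − (89.29° + 78.69°) = -77.98°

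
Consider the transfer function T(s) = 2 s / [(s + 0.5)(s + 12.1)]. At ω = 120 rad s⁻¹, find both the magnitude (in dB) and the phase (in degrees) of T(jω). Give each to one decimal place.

|j120| = 120
|j120 + 0.5| = √(120² + 0.5²) = 120
|j120 + 12.1| = √(120² + 12.1²) = 120.6
|T(j120)| = 2 × 120 / (120 × 120.6) = 0.016582
20 log₁₀(0.016582) = -35.61 dB
∠(j120) = 90.00°
∠(j120 + 0.5) = arctan(120/0.5) = 89.76°
∠(j120 + 12.1) = arctan(120/12.1) = 84.24°
∠T(j120) = 90.00° − (89.76° + 84.24°) = -84.00°

|T| = -35.6 dB, ∠T = -84.0 deg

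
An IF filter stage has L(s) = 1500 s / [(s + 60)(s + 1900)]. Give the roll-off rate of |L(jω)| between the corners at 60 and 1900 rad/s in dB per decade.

In this band the factors already past their corner are: 1 differentiator zero, pole at 60; net slope = 0 dB/decade.

0 dB/decade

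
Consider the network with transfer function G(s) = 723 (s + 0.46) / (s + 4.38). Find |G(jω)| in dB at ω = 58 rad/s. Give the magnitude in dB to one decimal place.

|j58 + 0.46| = √(58² + 0.46²) = 58
|j58 + 4.38| = √(58² + 4.38²) = 58.17
|G(j58)| = 723 × 58 / 58.17 = 720.97
20 log₁₀(720.97) = 57.16 dB

57.2 dB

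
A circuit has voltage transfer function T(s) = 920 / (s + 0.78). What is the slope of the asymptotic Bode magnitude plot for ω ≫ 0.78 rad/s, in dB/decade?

-20 dB/decade

With 0 zeros and 1 pole, the high-frequency asymptotic slope is 20 × (0 − 1) = -20 dB/decade.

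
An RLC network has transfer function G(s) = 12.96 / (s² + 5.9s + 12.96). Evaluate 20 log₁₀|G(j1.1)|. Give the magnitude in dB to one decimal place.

|(j1.1)² + 5.9(j1.1) + 12.96| = |11.75 + j6.49| = 13.42
|G(j1.1)| = 12.96 / 13.42 = 0.96549
20 log₁₀(0.96549) = -0.31 dB

-0.3 dB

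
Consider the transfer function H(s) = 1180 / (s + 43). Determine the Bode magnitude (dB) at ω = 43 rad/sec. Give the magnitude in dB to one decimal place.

|j43 + 43| = √(43² + 43²) = 60.81
|H(j43)| = 1180 / 60.81 = 19.404
20 log₁₀(19.404) = 25.76 dB

25.8 dB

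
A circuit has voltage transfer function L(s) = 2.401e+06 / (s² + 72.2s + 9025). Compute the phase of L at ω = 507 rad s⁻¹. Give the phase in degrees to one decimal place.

∠[(j507)² + 72.2(j507) + 9025] = ∠[-2.4802e+05 + j36605] = 171.60°
∠L(j507) = −171.60° = -171.60°

-171.6 deg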